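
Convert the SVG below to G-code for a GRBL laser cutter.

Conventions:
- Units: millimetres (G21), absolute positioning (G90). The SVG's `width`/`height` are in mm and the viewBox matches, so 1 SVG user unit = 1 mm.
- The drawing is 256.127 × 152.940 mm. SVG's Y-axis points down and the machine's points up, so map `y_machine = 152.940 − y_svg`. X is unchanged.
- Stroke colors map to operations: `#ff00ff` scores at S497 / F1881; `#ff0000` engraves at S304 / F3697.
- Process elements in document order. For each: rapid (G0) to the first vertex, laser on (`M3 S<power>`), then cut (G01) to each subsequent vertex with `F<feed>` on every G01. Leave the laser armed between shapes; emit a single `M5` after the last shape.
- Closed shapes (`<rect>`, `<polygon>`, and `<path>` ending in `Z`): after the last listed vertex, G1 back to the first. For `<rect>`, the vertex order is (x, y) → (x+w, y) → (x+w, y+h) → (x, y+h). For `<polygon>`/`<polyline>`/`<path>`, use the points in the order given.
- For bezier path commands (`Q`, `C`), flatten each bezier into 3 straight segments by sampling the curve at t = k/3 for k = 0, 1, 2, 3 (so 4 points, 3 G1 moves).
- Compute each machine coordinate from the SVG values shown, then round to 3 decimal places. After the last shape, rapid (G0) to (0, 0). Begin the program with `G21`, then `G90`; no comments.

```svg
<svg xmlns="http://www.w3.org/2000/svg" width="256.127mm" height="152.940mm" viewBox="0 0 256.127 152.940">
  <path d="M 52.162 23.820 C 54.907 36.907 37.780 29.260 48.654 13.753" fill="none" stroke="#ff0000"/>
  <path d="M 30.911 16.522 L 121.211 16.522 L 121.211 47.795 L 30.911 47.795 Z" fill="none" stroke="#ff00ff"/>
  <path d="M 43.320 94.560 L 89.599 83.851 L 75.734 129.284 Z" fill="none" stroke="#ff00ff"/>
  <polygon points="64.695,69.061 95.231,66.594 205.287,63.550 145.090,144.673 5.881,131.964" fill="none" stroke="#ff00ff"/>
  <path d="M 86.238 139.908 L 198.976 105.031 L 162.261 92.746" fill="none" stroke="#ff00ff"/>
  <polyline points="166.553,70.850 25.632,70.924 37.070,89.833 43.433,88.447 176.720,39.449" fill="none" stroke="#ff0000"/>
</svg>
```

G21
G90
G0 X52.162 Y129.120
M3 S304
G01 X50.056 Y122.468 F3697
G01 X45.341 Y126.777 F3697
G01 X48.654 Y139.187 F3697
G0 X30.911 Y136.418
M3 S497
G01 X121.211 Y136.418 F1881
G01 X121.211 Y105.145 F1881
G01 X30.911 Y105.145 F1881
G01 X30.911 Y136.418 F1881
G0 X43.320 Y58.380
M3 S497
G01 X89.599 Y69.089 F1881
G01 X75.734 Y23.656 F1881
G01 X43.320 Y58.380 F1881
G0 X64.695 Y83.879
M3 S497
G01 X95.231 Y86.346 F1881
G01 X205.287 Y89.390 F1881
G01 X145.090 Y8.267 F1881
G01 X5.881 Y20.976 F1881
G01 X64.695 Y83.879 F1881
G0 X86.238 Y13.032
M3 S497
G01 X198.976 Y47.909 F1881
G01 X162.261 Y60.194 F1881
G0 X166.553 Y82.090
M3 S304
G01 X25.632 Y82.016 F3697
G01 X37.070 Y63.107 F3697
G01 X43.433 Y64.493 F3697
G01 X176.720 Y113.491 F3697
M5
G0 X0.000 Y0.000

viewBox `0 0 256.127 152.940` with mm width/height → 1 unit = 1 mm. Flip: y_m = 152.940 − y_svg.

**Shape 1** — `<path>` cubic bezier, stroke `#ff0000` → engrave (S304, F3697). Control points (SVG): P0=(52.162,23.820), P1=(54.907,36.907), P2=(37.780,29.260), P3=(48.654,13.753); sampled at t=k/3. Machine vertices: (52.162,129.120) → (50.056,122.468) → (45.341,126.777) → (48.654,139.187). Open path.

**Shape 2** — `<path>` rectangle, stroke `#ff00ff` → score (S497, F1881). Machine vertices: (30.911,136.418) → (121.211,136.418) → (121.211,105.145) → (30.911,105.145) → (30.911,136.418). Closed: final G1 returns to the first vertex.

**Shape 3** — `<path>` regular polygon, stroke `#ff00ff` → score (S497, F1881). Machine vertices: (43.320,58.380) → (89.599,69.089) → (75.734,23.656) → (43.320,58.380). Closed: final G1 returns to the first vertex.

**Shape 4** — `<polygon>` closed polygon, stroke `#ff00ff` → score (S497, F1881). Machine vertices: (64.695,83.879) → (95.231,86.346) → (205.287,89.390) → (145.090,8.267) → (5.881,20.976) → (64.695,83.879). Closed: final G1 returns to the first vertex.

**Shape 5** — `<path>` open polyline, stroke `#ff00ff` → score (S497, F1881). Machine vertices: (86.238,13.032) → (198.976,47.909) → (162.261,60.194). Open path.

**Shape 6** — `<polyline>` open polyline, stroke `#ff0000` → engrave (S304, F3697). Machine vertices: (166.553,82.090) → (25.632,82.016) → (37.070,63.107) → (43.433,64.493) → (176.720,113.491). Open path.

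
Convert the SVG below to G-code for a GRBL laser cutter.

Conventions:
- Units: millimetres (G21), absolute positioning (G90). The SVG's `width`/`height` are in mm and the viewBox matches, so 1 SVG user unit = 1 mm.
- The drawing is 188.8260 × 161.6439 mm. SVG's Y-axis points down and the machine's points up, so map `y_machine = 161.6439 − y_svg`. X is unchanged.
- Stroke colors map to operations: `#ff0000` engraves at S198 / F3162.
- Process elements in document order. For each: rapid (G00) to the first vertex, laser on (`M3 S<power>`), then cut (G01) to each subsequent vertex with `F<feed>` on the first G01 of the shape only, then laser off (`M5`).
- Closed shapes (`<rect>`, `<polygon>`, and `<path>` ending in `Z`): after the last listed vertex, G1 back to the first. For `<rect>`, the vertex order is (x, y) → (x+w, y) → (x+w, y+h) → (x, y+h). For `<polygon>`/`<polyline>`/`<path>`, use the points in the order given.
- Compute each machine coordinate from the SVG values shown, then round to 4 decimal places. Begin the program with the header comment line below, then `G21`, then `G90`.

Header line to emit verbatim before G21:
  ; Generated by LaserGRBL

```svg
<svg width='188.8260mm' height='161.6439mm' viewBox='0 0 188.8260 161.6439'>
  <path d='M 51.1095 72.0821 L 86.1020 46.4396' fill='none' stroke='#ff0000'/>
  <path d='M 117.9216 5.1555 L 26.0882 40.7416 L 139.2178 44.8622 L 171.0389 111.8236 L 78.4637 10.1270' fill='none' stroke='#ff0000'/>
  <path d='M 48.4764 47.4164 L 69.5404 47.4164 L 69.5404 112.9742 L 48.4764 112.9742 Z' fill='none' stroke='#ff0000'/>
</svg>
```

Since the viewBox matches the mm dimensions, user units are millimetres directly. The only transform is the Y-flip y_m = 161.6439 − y_svg.

Shape 1 is a line segment drawn with `<path>`. Its stroke #ff0000 means engrave at S198, F3162. After flipping Y the toolpath is (51.1095,89.5618) → (86.1020,115.2043).

Shape 2 is a open polyline drawn with `<path>`. Its stroke #ff0000 means engrave at S198, F3162. After flipping Y the toolpath is (117.9216,156.4884) → (26.0882,120.9023) → (139.2178,116.7817) → (171.0389,49.8203) → (78.4637,151.5169).

Shape 3 is a rectangle drawn with `<path>`. Its stroke #ff0000 means engrave at S198, F3162. After flipping Y the toolpath is (48.4764,114.2275) → (69.5404,114.2275) → (69.5404,48.6697) → (48.4764,48.6697) → (48.4764,114.2275), returning to the start.

; Generated by LaserGRBL
G21
G90
G00 X51.1095 Y89.5618
M3 S198
G01 X86.1020 Y115.2043 F3162
M5
G00 X117.9216 Y156.4884
M3 S198
G01 X26.0882 Y120.9023 F3162
G01 X139.2178 Y116.7817
G01 X171.0389 Y49.8203
G01 X78.4637 Y151.5169
M5
G00 X48.4764 Y114.2275
M3 S198
G01 X69.5404 Y114.2275 F3162
G01 X69.5404 Y48.6697
G01 X48.4764 Y48.6697
G01 X48.4764 Y114.2275
M5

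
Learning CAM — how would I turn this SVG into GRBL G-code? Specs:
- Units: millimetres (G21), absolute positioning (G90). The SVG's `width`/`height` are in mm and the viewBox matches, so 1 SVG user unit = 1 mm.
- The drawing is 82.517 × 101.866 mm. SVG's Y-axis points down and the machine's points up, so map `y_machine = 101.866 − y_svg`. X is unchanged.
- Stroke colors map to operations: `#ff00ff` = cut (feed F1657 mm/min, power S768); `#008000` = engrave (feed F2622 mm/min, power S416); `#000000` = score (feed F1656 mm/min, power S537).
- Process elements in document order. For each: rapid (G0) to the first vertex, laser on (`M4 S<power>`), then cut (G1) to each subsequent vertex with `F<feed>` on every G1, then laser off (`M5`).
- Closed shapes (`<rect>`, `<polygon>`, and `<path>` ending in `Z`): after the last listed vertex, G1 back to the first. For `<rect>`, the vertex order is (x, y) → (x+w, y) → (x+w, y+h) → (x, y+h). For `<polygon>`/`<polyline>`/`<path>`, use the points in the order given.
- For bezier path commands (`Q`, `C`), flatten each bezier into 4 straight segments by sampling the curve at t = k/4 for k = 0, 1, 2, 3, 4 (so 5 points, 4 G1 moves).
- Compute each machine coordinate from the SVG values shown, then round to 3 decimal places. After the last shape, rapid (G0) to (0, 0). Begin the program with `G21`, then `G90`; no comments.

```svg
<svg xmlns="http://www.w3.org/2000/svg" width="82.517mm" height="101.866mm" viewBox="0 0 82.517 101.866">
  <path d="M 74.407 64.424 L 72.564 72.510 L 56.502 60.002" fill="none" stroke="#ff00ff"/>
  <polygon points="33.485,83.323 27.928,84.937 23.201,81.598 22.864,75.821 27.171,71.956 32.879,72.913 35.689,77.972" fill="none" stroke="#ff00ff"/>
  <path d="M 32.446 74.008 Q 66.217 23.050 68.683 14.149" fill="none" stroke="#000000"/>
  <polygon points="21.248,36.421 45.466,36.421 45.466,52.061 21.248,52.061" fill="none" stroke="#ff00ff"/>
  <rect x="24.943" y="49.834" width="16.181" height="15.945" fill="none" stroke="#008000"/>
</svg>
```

1 u = 1 mm; y_m = 101.866 − y.

[1] `<path>` open polyline, #ff00ff→cut S768 F1657: (74.407,37.442) → (72.564,29.356) → (56.502,41.864)

[2] `<polygon>` regular polygon, #ff00ff→cut S768 F1657: (33.485,18.543) → (27.928,16.929) → (23.201,20.268) → (22.864,26.045) → (27.171,29.910) → (32.879,28.953) → (35.689,23.894) → (33.485,18.543) (closed)

[3] `<path>` quadratic bezier, #000000→score S537 F1656: (32.446,27.858) → (47.375,50.708) → (58.391,68.302) → (65.493,80.638) → (68.683,87.717)

[4] `<polygon>` rectangle, #ff00ff→cut S768 F1657: (21.248,65.445) → (45.466,65.445) → (45.466,49.805) → (21.248,49.805) → (21.248,65.445) (closed)

[5] `<rect>` rectangle, #008000→engrave S416 F2622: (24.943,52.032) → (41.124,52.032) → (41.124,36.087) → (24.943,36.087) → (24.943,52.032) (closed)

G21
G90
G0 X74.407 Y37.442
M4 S768
G1 X72.564 Y29.356 F1657
G1 X56.502 Y41.864 F1657
M5
G0 X33.485 Y18.543
M4 S768
G1 X27.928 Y16.929 F1657
G1 X23.201 Y20.268 F1657
G1 X22.864 Y26.045 F1657
G1 X27.171 Y29.910 F1657
G1 X32.879 Y28.953 F1657
G1 X35.689 Y23.894 F1657
G1 X33.485 Y18.543 F1657
M5
G0 X32.446 Y27.858
M4 S537
G1 X47.375 Y50.708 F1656
G1 X58.391 Y68.302 F1656
G1 X65.493 Y80.638 F1656
G1 X68.683 Y87.717 F1656
M5
G0 X21.248 Y65.445
M4 S768
G1 X45.466 Y65.445 F1657
G1 X45.466 Y49.805 F1657
G1 X21.248 Y49.805 F1657
G1 X21.248 Y65.445 F1657
M5
G0 X24.943 Y52.032
M4 S416
G1 X41.124 Y52.032 F2622
G1 X41.124 Y36.087 F2622
G1 X24.943 Y36.087 F2622
G1 X24.943 Y52.032 F2622
M5
G0 X0.000 Y0.000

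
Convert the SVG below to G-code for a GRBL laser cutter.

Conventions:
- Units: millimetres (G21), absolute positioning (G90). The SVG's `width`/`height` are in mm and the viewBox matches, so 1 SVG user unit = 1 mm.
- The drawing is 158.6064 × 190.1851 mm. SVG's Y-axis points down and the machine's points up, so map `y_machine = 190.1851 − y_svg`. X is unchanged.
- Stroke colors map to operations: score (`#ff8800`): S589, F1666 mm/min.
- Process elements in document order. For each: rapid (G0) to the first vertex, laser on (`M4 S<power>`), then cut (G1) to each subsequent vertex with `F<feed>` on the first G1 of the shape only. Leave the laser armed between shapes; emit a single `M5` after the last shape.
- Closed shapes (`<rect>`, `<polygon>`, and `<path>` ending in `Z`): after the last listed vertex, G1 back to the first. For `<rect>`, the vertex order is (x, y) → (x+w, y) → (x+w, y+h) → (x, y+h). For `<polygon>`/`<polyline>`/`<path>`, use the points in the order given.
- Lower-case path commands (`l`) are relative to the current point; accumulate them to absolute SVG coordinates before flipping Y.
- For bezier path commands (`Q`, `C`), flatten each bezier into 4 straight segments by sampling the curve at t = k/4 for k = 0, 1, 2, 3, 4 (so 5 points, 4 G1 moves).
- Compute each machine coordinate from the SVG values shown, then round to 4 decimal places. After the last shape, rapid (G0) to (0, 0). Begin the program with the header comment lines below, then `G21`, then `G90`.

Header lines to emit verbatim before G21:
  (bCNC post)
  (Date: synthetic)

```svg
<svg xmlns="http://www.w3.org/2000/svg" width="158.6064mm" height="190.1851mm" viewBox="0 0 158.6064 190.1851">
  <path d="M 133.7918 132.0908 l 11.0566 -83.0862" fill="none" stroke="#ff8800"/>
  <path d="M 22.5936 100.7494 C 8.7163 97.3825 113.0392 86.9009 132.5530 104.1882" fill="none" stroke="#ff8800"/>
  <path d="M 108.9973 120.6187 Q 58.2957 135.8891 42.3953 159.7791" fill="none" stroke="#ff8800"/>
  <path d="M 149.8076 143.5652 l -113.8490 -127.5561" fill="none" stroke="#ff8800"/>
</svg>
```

1 u = 1 mm; y_m = 190.1851 − y.

[1] `<path>` line segment, #ff8800→score S589 F1666: (133.7918,58.0943) → (144.8484,141.1805)

[2] `<path>` cubic bezier, #ff8800→score S589 F1666: (22.5936,89.4357) → (31.1761,92.7498) → (65.0516,95.4616) → (105.1880,94.3008) → (132.5530,85.9969)

[3] `<path>` quadratic bezier, #ff8800→score S589 F1666: (108.9973,69.5664) → (85.8216,61.3925) → (66.9960,52.1411) → (52.5206,41.8123) → (42.3953,30.4060)

[4] `<path>` line segment, #ff8800→score S589 F1666: (149.8076,46.6199) → (35.9586,174.1760)

(bCNC post)
(Date: synthetic)
G21
G90
G0 X133.7918 Y58.0943
M4 S589
G1 X144.8484 Y141.1805 F1666
G0 X22.5936 Y89.4357
M4 S589
G1 X31.1761 Y92.7498 F1666
G1 X65.0516 Y95.4616
G1 X105.1880 Y94.3008
G1 X132.5530 Y85.9969
G0 X108.9973 Y69.5664
M4 S589
G1 X85.8216 Y61.3925 F1666
G1 X66.9960 Y52.1411
G1 X52.5206 Y41.8123
G1 X42.3953 Y30.4060
G0 X149.8076 Y46.6199
M4 S589
G1 X35.9586 Y174.1760 F1666
M5
G0 X0.0000 Y0.0000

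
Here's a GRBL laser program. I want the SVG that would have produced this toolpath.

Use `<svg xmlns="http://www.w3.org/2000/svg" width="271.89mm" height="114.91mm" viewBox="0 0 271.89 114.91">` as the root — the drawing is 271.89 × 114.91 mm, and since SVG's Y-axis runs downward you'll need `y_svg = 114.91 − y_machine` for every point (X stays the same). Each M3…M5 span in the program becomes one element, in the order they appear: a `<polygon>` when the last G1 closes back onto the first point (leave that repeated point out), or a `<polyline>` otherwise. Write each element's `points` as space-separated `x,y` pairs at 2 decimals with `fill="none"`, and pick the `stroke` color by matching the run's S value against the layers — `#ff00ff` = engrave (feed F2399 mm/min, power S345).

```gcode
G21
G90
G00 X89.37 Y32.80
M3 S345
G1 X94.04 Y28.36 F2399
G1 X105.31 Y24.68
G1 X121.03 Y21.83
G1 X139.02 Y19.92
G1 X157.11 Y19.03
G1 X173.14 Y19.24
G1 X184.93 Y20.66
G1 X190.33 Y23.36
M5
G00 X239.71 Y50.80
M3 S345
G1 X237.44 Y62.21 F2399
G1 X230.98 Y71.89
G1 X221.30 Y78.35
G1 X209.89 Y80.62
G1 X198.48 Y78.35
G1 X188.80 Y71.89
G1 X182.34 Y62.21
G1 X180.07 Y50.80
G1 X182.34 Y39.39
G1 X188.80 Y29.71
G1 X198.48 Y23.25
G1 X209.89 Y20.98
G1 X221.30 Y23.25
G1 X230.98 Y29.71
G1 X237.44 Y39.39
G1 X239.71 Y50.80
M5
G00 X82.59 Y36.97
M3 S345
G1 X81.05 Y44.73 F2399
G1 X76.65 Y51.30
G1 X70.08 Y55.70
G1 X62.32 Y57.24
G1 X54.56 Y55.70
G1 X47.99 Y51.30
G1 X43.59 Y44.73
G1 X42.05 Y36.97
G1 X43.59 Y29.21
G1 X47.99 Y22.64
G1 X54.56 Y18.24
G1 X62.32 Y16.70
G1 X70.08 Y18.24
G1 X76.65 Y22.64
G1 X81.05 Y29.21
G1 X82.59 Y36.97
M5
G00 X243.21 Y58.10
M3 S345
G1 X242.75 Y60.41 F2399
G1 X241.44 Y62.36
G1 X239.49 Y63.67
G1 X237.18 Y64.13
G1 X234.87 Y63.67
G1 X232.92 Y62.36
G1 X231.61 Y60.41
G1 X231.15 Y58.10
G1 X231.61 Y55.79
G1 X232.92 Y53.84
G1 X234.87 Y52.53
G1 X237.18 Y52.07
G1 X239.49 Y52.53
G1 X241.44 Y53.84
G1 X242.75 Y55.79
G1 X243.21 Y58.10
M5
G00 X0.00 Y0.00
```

y_svg = 114.91 − y_m. Every run uses S345, so all elements get stroke `#ff00ff` (engrave).

[1] open run; points: 89.37,82.11 94.04,86.55 105.31,90.23 121.03,93.08 139.02,94.99 157.11,95.88 173.14,95.67 184.93,94.25 190.33,91.55

[2] closed run; points: 239.71,64.11 237.44,52.70 230.98,43.02 221.30,36.56 209.89,34.29 198.48,36.56 188.80,43.02 182.34,52.70 180.07,64.11 182.34,75.52 188.80,85.20 198.48,91.66 209.89,93.93 221.30,91.66 230.98,85.20 237.44,75.52

[3] closed run; points: 82.59,77.94 81.05,70.18 76.65,63.61 70.08,59.21 62.32,57.67 54.56,59.21 47.99,63.61 43.59,70.18 42.05,77.94 43.59,85.70 47.99,92.27 54.56,96.67 62.32,98.21 70.08,96.67 76.65,92.27 81.05,85.70

[4] closed run; points: 243.21,56.81 242.75,54.50 241.44,52.55 239.49,51.24 237.18,50.78 234.87,51.24 232.92,52.55 231.61,54.50 231.15,56.81 231.61,59.12 232.92,61.07 234.87,62.38 237.18,62.84 239.49,62.38 241.44,61.07 242.75,59.12

<svg xmlns="http://www.w3.org/2000/svg" width="271.89mm" height="114.91mm" viewBox="0 0 271.89 114.91">
  <polyline points="89.37,82.11 94.04,86.55 105.31,90.23 121.03,93.08 139.02,94.99 157.11,95.88 173.14,95.67 184.93,94.25 190.33,91.55" fill="none" stroke="#ff00ff"/>
  <polygon points="239.71,64.11 237.44,52.70 230.98,43.02 221.30,36.56 209.89,34.29 198.48,36.56 188.80,43.02 182.34,52.70 180.07,64.11 182.34,75.52 188.80,85.20 198.48,91.66 209.89,93.93 221.30,91.66 230.98,85.20 237.44,75.52" fill="none" stroke="#ff00ff"/>
  <polygon points="82.59,77.94 81.05,70.18 76.65,63.61 70.08,59.21 62.32,57.67 54.56,59.21 47.99,63.61 43.59,70.18 42.05,77.94 43.59,85.70 47.99,92.27 54.56,96.67 62.32,98.21 70.08,96.67 76.65,92.27 81.05,85.70" fill="none" stroke="#ff00ff"/>
  <polygon points="243.21,56.81 242.75,54.50 241.44,52.55 239.49,51.24 237.18,50.78 234.87,51.24 232.92,52.55 231.61,54.50 231.15,56.81 231.61,59.12 232.92,61.07 234.87,62.38 237.18,62.84 239.49,62.38 241.44,61.07 242.75,59.12" fill="none" stroke="#ff00ff"/>
</svg>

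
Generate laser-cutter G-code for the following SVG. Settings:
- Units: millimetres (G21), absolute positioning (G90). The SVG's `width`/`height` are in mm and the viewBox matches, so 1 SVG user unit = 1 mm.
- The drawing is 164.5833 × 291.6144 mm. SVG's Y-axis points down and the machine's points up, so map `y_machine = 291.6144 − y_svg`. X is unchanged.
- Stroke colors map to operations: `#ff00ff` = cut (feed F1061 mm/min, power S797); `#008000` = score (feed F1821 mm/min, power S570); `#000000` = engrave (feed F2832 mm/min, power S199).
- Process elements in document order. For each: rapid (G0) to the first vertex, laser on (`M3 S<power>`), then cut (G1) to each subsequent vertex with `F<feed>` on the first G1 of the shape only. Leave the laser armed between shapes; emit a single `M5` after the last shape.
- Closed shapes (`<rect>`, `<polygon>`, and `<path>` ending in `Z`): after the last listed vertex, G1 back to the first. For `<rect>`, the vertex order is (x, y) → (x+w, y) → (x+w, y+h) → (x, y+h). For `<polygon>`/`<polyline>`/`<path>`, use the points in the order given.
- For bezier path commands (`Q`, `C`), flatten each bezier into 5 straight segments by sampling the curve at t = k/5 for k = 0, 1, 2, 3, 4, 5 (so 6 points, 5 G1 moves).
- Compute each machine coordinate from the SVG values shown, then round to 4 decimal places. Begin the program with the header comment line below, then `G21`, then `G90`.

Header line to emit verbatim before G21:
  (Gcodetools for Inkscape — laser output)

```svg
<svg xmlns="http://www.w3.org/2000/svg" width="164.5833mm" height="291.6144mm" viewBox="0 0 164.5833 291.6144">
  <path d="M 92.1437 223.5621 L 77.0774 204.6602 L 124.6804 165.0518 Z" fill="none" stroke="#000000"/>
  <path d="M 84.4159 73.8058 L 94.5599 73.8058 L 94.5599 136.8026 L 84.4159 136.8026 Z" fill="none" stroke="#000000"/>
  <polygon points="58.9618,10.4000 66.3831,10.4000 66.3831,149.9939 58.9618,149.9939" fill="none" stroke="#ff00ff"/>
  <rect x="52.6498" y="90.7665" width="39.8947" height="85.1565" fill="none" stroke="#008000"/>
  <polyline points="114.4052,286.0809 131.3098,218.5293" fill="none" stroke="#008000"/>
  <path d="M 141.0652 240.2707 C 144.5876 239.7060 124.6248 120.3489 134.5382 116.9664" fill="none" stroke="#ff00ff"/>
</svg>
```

viewBox `0 0 164.5833 291.6144` with mm width/height → 1 unit = 1 mm. Flip: y_m = 291.6144 − y_svg.

**Shape 1** — `<path>` closed polygon, stroke `#000000` → engrave (S199, F2832). Machine vertices: (92.1437,68.0523) → (77.0774,86.9542) → (124.6804,126.5626) → (92.1437,68.0523). Closed: final G1 returns to the first vertex.

**Shape 2** — `<path>` rectangle, stroke `#000000` → engrave (S199, F2832). Machine vertices: (84.4159,217.8086) → (94.5599,217.8086) → (94.5599,154.8118) → (84.4159,154.8118) → (84.4159,217.8086). Closed: final G1 returns to the first vertex.

**Shape 3** — `<polygon>` rectangle, stroke `#ff00ff` → cut (S797, F1061). Machine vertices: (58.9618,281.2144) → (66.3831,281.2144) → (66.3831,141.6205) → (58.9618,141.6205) → (58.9618,281.2144). Closed: final G1 returns to the first vertex.

**Shape 4** — `<rect>` rectangle, stroke `#008000` → score (S570, F1821). Machine vertices: (52.6498,200.8479) → (92.5445,200.8479) → (92.5445,115.6914) → (52.6498,115.6914) → (52.6498,200.8479). Closed: final G1 returns to the first vertex.

**Shape 5** — `<polyline>` line segment, stroke `#008000` → score (S570, F1821). Machine vertices: (114.4052,5.5335) → (131.3098,73.0851). Open path.

**Shape 6** — `<path>` cubic bezier, stroke `#ff00ff` → cut (S797, F1061). Control points (SVG): P0=(141.0652,240.2707), P1=(144.5876,239.7060), P2=(124.6248,120.3489), P3=(134.5382,116.9664); sampled at t=k/5. Machine vertices: (141.0652,51.3437) → (140.7873,64.0595) → (137.4343,94.0166) → (133.5676,129.9463) → (131.7484,160.5797) → (134.5382,174.6480). Open path.

(Gcodetools for Inkscape — laser output)
G21
G90
G0 X92.1437 Y68.0523
M3 S199
G1 X77.0774 Y86.9542 F2832
G1 X124.6804 Y126.5626
G1 X92.1437 Y68.0523
G0 X84.4159 Y217.8086
M3 S199
G1 X94.5599 Y217.8086 F2832
G1 X94.5599 Y154.8118
G1 X84.4159 Y154.8118
G1 X84.4159 Y217.8086
G0 X58.9618 Y281.2144
M3 S797
G1 X66.3831 Y281.2144 F1061
G1 X66.3831 Y141.6205
G1 X58.9618 Y141.6205
G1 X58.9618 Y281.2144
G0 X52.6498 Y200.8479
M3 S570
G1 X92.5445 Y200.8479 F1821
G1 X92.5445 Y115.6914
G1 X52.6498 Y115.6914
G1 X52.6498 Y200.8479
G0 X114.4052 Y5.5335
M3 S570
G1 X131.3098 Y73.0851 F1821
G0 X141.0652 Y51.3437
M3 S797
G1 X140.7873 Y64.0595 F1061
G1 X137.4343 Y94.0166
G1 X133.5676 Y129.9463
G1 X131.7484 Y160.5797
G1 X134.5382 Y174.6480
M5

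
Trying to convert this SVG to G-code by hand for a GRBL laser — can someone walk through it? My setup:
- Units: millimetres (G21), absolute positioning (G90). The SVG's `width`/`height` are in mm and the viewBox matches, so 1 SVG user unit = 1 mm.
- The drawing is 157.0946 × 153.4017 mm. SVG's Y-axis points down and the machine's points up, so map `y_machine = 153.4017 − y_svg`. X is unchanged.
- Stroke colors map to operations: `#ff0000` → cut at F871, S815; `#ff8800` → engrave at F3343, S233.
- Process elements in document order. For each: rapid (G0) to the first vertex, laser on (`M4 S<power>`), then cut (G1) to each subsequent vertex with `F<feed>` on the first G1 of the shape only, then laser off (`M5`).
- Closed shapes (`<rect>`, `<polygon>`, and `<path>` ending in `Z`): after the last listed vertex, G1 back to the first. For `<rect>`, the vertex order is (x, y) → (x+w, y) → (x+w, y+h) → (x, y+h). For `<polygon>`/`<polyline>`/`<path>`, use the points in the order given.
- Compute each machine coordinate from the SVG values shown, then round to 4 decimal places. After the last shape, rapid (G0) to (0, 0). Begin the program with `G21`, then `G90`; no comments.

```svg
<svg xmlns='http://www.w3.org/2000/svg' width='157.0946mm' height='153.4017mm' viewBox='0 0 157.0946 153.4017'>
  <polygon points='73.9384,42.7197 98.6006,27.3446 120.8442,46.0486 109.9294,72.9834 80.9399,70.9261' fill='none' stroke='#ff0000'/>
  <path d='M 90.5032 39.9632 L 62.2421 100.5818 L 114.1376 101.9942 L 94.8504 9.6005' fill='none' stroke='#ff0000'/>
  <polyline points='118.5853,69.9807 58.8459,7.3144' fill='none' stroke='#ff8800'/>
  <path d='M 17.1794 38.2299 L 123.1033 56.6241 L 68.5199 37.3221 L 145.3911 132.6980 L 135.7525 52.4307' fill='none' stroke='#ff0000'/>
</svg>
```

G21
G90
G0 X73.9384 Y110.6820
M4 S815
G1 X98.6006 Y126.0571 F871
G1 X120.8442 Y107.3531
G1 X109.9294 Y80.4183
G1 X80.9399 Y82.4756
G1 X73.9384 Y110.6820
M5
G0 X90.5032 Y113.4385
M4 S815
G1 X62.2421 Y52.8199 F871
G1 X114.1376 Y51.4075
G1 X94.8504 Y143.8012
M5
G0 X118.5853 Y83.4210
M4 S233
G1 X58.8459 Y146.0873 F3343
M5
G0 X17.1794 Y115.1718
M4 S815
G1 X123.1033 Y96.7776 F871
G1 X68.5199 Y116.0796
G1 X145.3911 Y20.7037
G1 X135.7525 Y100.9710
M5
G0 X0.0000 Y0.0000

Since the viewBox matches the mm dimensions, user units are millimetres directly. The only transform is the Y-flip y_m = 153.4017 − y_svg.

Shape 1 is a regular polygon drawn with `<polygon>`. Its stroke #ff0000 means cut at S815, F871. After flipping Y the toolpath is (73.9384,110.6820) → (98.6006,126.0571) → (120.8442,107.3531) → (109.9294,80.4183) → (80.9399,82.4756) → (73.9384,110.6820), returning to the start.

Shape 2 is a open polyline drawn with `<path>`. Its stroke #ff0000 means cut at S815, F871. After flipping Y the toolpath is (90.5032,113.4385) → (62.2421,52.8199) → (114.1376,51.4075) → (94.8504,143.8012).

Shape 3 is a line segment drawn with `<polyline>`. Its stroke #ff8800 means engrave at S233, F3343. After flipping Y the toolpath is (118.5853,83.4210) → (58.8459,146.0873).

Shape 4 is a open polyline drawn with `<path>`. Its stroke #ff0000 means cut at S815, F871. After flipping Y the toolpath is (17.1794,115.1718) → (123.1033,96.7776) → (68.5199,116.0796) → (145.3911,20.7037) → (135.7525,100.9710).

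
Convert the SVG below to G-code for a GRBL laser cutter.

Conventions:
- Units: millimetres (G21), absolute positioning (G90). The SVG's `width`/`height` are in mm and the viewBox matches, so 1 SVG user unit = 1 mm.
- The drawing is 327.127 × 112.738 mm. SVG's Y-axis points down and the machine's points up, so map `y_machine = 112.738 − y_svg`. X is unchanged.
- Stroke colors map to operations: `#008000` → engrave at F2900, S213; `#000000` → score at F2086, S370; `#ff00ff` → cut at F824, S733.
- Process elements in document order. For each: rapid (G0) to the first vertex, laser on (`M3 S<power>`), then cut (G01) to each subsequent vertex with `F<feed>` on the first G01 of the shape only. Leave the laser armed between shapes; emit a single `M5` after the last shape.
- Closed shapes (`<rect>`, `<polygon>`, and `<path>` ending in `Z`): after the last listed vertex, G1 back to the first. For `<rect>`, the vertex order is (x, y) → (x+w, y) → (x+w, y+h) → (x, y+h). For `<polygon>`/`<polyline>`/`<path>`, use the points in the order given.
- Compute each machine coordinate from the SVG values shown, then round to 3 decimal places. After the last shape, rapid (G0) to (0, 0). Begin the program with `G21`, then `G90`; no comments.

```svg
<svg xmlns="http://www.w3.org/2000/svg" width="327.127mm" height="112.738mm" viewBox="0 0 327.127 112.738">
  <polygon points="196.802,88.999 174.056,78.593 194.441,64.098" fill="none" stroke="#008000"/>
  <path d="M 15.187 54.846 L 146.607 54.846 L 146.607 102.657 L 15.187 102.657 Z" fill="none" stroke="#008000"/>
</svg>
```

G21
G90
G0 X196.802 Y23.739
M3 S213
G01 X174.056 Y34.145 F2900
G01 X194.441 Y48.640
G01 X196.802 Y23.739
G0 X15.187 Y57.892
M3 S213
G01 X146.607 Y57.892 F2900
G01 X146.607 Y10.081
G01 X15.187 Y10.081
G01 X15.187 Y57.892
M5
G0 X0.000 Y0.000

Since the viewBox matches the mm dimensions, user units are millimetres directly. The only transform is the Y-flip y_m = 112.738 − y_svg.

Shape 1 is a regular polygon drawn with `<polygon>`. Its stroke #008000 means engrave at S213, F2900. After flipping Y the toolpath is (196.802,23.739) → (174.056,34.145) → (194.441,48.640) → (196.802,23.739), returning to the start.

Shape 2 is a rectangle drawn with `<path>`. Its stroke #008000 means engrave at S213, F2900. After flipping Y the toolpath is (15.187,57.892) → (146.607,57.892) → (146.607,10.081) → (15.187,10.081) → (15.187,57.892), returning to the start.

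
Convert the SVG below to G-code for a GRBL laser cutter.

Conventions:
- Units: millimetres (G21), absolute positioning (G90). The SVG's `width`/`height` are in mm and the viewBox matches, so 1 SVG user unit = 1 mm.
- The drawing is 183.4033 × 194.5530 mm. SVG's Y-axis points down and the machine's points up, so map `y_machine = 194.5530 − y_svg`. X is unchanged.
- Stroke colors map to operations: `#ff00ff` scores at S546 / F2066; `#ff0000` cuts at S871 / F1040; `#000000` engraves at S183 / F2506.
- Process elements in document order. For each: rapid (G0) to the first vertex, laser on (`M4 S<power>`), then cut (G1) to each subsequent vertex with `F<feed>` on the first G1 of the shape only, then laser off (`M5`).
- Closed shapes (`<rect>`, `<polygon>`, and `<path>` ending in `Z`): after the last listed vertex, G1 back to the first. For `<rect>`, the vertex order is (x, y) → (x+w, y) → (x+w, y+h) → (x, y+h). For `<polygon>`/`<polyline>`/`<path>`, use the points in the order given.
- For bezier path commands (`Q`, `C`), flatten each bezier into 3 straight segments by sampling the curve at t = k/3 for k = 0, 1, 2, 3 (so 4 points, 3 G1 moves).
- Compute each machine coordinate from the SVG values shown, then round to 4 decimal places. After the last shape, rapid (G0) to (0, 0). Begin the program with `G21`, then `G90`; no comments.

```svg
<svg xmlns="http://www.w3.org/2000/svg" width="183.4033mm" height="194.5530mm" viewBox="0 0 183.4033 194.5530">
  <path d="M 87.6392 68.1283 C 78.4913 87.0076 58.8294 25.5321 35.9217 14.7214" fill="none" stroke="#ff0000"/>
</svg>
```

G21
G90
G0 X87.6392 Y126.4247
M4 S871
G1 X75.2558 Y129.4778 F1040
G1 X57.4783 Y156.9852
G1 X35.9217 Y179.8316
M5
G0 X0.0000 Y0.0000

1 u = 1 mm; y_m = 194.5530 − y.

[1] `<path>` cubic bezier, #ff0000→cut S871 F1040: (87.6392,126.4247) → (75.2558,129.4778) → (57.4783,156.9852) → (35.9217,179.8316)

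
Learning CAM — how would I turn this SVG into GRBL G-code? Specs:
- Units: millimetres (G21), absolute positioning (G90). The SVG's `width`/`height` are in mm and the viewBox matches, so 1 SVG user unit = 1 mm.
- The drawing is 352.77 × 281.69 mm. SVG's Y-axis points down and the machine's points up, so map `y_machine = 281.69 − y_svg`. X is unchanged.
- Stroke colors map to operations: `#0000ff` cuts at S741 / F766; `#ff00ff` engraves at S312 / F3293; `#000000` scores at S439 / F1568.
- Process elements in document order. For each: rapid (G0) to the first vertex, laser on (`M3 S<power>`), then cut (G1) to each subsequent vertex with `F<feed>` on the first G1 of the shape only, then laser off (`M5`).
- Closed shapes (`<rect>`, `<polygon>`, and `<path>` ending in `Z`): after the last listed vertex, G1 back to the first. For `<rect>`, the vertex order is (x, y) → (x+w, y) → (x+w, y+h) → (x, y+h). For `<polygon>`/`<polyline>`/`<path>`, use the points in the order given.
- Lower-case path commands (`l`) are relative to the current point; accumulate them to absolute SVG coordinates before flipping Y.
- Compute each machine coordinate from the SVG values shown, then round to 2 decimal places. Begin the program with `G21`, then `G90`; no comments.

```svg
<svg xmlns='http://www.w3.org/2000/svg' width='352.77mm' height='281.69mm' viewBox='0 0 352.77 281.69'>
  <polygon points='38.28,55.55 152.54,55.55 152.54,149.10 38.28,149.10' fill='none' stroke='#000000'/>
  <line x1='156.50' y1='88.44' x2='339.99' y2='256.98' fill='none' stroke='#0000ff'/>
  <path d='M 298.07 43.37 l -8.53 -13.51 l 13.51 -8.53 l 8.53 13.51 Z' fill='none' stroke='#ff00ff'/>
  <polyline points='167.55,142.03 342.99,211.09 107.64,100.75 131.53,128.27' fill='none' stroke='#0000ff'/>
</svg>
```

1 u = 1 mm; y_m = 281.69 − y.

[1] `<polygon>` rectangle, #000000→score S439 F1568: (38.28,226.14) → (152.54,226.14) → (152.54,132.59) → (38.28,132.59) → (38.28,226.14) (closed)

[2] `<line>` line segment, #0000ff→cut S741 F766: (156.50,193.25) → (339.99,24.71)

[3] `<path>` regular polygon, #ff00ff→engrave S312 F3293: (298.07,238.32) → (289.54,251.83) → (303.05,260.36) → (311.58,246.85) → (298.07,238.32) (closed)

[4] `<polyline>` open polyline, #0000ff→cut S741 F766: (167.55,139.66) → (342.99,70.60) → (107.64,180.94) → (131.53,153.42)

G21
G90
G0 X38.28 Y226.14
M3 S439
G1 X152.54 Y226.14 F1568
G1 X152.54 Y132.59
G1 X38.28 Y132.59
G1 X38.28 Y226.14
M5
G0 X156.50 Y193.25
M3 S741
G1 X339.99 Y24.71 F766
M5
G0 X298.07 Y238.32
M3 S312
G1 X289.54 Y251.83 F3293
G1 X303.05 Y260.36
G1 X311.58 Y246.85
G1 X298.07 Y238.32
M5
G0 X167.55 Y139.66
M3 S741
G1 X342.99 Y70.60 F766
G1 X107.64 Y180.94
G1 X131.53 Y153.42
M5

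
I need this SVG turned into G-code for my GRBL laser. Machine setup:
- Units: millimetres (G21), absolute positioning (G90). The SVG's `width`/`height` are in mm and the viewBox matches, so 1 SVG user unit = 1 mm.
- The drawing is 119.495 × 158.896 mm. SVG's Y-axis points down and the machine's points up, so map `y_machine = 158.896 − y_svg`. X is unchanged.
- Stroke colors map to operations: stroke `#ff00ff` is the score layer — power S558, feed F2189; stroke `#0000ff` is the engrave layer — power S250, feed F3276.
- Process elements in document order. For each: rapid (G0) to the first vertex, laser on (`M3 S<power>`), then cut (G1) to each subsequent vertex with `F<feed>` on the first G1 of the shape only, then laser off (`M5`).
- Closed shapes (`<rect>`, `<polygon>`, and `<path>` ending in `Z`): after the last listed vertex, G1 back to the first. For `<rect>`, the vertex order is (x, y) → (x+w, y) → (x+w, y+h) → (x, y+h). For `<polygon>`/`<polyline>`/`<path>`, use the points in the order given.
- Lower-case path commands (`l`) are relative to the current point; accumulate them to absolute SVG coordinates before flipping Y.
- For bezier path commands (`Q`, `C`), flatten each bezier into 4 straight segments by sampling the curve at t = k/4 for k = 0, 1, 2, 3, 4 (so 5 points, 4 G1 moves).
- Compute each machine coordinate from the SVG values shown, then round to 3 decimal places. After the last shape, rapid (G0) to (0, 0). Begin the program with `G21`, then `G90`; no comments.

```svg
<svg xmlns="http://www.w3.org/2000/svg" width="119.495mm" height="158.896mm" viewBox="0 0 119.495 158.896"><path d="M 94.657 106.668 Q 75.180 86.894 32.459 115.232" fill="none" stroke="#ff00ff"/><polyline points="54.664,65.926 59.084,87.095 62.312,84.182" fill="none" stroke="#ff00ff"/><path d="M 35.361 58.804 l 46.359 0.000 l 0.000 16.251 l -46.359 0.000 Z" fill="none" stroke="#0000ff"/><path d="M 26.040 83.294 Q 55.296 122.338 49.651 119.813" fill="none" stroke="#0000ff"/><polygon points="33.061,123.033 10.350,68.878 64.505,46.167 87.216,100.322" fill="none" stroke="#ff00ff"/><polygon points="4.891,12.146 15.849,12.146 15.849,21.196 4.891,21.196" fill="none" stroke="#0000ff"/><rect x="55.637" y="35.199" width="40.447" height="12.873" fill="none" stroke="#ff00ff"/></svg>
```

viewBox `0 0 119.495 158.896` with mm width/height → 1 unit = 1 mm. Flip: y_m = 158.896 − y_svg.

**Shape 1** — `<path>` quadratic bezier, stroke `#ff00ff` → score (S558, F2189). Control points (SVG): P0=(94.657,106.668), P1=(75.180,86.894), P2=(32.459,115.232); sampled at t=k/4. Machine vertices: (94.657,52.228) → (83.466,59.108) → (69.369,59.974) → (52.367,54.826) → (32.459,43.664). Open path.

**Shape 2** — `<polyline>` open polyline, stroke `#ff00ff` → score (S558, F2189). Machine vertices: (54.664,92.970) → (59.084,71.801) → (62.312,74.714). Open path.

**Shape 3** — `<path>` rectangle, stroke `#0000ff` → engrave (S250, F3276). Machine vertices: (35.361,100.092) → (81.720,100.092) → (81.720,83.841) → (35.361,83.841) → (35.361,100.092). Closed: final G1 returns to the first vertex.

**Shape 4** — `<path>` quadratic bezier, stroke `#0000ff` → engrave (S250, F3276). Control points (SVG): P0=(26.040,83.294), P1=(55.296,122.338), P2=(49.651,119.813); sampled at t=k/4. Machine vertices: (26.040,75.602) → (38.487,58.678) → (46.571,46.950) → (50.292,40.419) → (49.651,39.083). Open path.

**Shape 5** — `<polygon>` regular polygon, stroke `#ff00ff` → score (S558, F2189). Machine vertices: (33.061,35.863) → (10.350,90.018) → (64.505,112.729) → (87.216,58.574) → (33.061,35.863). Closed: final G1 returns to the first vertex.

**Shape 6** — `<polygon>` rectangle, stroke `#0000ff` → engrave (S250, F3276). Machine vertices: (4.891,146.750) → (15.849,146.750) → (15.849,137.700) → (4.891,137.700) → (4.891,146.750). Closed: final G1 returns to the first vertex.

**Shape 7** — `<rect>` rectangle, stroke `#ff00ff` → score (S558, F2189). Machine vertices: (55.637,123.697) → (96.084,123.697) → (96.084,110.824) → (55.637,110.824) → (55.637,123.697). Closed: final G1 returns to the first vertex.

G21
G90
G0 X94.657 Y52.228
M3 S558
G1 X83.466 Y59.108 F2189
G1 X69.369 Y59.974
G1 X52.367 Y54.826
G1 X32.459 Y43.664
M5
G0 X54.664 Y92.970
M3 S558
G1 X59.084 Y71.801 F2189
G1 X62.312 Y74.714
M5
G0 X35.361 Y100.092
M3 S250
G1 X81.720 Y100.092 F3276
G1 X81.720 Y83.841
G1 X35.361 Y83.841
G1 X35.361 Y100.092
M5
G0 X26.040 Y75.602
M3 S250
G1 X38.487 Y58.678 F3276
G1 X46.571 Y46.950
G1 X50.292 Y40.419
G1 X49.651 Y39.083
M5
G0 X33.061 Y35.863
M3 S558
G1 X10.350 Y90.018 F2189
G1 X64.505 Y112.729
G1 X87.216 Y58.574
G1 X33.061 Y35.863
M5
G0 X4.891 Y146.750
M3 S250
G1 X15.849 Y146.750 F3276
G1 X15.849 Y137.700
G1 X4.891 Y137.700
G1 X4.891 Y146.750
M5
G0 X55.637 Y123.697
M3 S558
G1 X96.084 Y123.697 F2189
G1 X96.084 Y110.824
G1 X55.637 Y110.824
G1 X55.637 Y123.697
M5
G0 X0.000 Y0.000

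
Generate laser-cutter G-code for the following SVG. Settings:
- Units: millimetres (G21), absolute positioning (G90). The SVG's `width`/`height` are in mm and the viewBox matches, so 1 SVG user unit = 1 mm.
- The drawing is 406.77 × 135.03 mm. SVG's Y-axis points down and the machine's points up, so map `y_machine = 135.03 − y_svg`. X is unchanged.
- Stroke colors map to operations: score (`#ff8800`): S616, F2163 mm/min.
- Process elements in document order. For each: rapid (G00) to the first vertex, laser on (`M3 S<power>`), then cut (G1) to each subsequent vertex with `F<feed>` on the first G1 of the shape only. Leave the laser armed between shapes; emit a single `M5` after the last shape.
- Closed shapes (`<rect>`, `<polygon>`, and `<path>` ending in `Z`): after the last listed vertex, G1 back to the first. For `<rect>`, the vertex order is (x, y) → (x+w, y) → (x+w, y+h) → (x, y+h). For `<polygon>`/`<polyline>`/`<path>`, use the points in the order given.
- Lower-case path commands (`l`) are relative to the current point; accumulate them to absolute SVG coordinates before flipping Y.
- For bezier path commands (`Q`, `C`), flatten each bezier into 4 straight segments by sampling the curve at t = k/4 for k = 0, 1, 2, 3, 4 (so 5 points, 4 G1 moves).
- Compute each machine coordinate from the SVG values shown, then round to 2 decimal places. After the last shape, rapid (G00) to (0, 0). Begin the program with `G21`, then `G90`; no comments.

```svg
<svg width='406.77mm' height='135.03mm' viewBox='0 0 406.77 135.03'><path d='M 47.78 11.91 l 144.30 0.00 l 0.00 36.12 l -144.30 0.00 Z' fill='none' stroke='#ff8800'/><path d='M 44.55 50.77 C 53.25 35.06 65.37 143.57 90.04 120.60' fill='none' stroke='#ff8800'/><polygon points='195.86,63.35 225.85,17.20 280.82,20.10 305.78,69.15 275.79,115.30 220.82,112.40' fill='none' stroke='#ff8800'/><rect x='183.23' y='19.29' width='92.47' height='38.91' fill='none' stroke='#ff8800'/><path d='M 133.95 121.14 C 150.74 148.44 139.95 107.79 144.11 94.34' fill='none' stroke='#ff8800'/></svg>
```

G21
G90
G00 X47.78 Y123.12
M3 S616
G1 X192.08 Y123.12 F2163
G1 X192.08 Y87.00
G1 X47.78 Y87.00
G1 X47.78 Y123.12
G00 X44.55 Y84.26
M3 S616
G1 X51.86 Y76.75 F2163
G1 X61.31 Y46.62
G1 X73.75 Y17.86
G1 X90.04 Y14.43
G00 X195.86 Y71.68
M3 S616
G1 X225.85 Y117.83 F2163
G1 X280.82 Y114.93
G1 X305.78 Y65.88
G1 X275.79 Y19.73
G1 X220.82 Y22.63
G1 X195.86 Y71.68
G00 X183.23 Y115.74
M3 S616
G1 X275.70 Y115.74 F2163
G1 X275.70 Y76.83
G1 X183.23 Y76.83
G1 X183.23 Y115.74
G00 X133.95 Y13.89
M3 S616
G1 X142.04 Y4.67 F2163
G1 X143.77 Y12.01
G1 X143.13 Y26.99
G1 X144.11 Y40.69
M5
G00 X0.00 Y0.00

1 u = 1 mm; y_m = 135.03 − y.

[1] `<path>` rectangle, #ff8800→score S616 F2163: (47.78,123.12) → (192.08,123.12) → (192.08,87.00) → (47.78,87.00) → (47.78,123.12) (closed)

[2] `<path>` cubic bezier, #ff8800→score S616 F2163: (44.55,84.26) → (51.86,76.75) → (61.31,46.62) → (73.75,17.86) → (90.04,14.43)

[3] `<polygon>` regular polygon, #ff8800→score S616 F2163: (195.86,71.68) → (225.85,117.83) → (280.82,114.93) → (305.78,65.88) → (275.79,19.73) → (220.82,22.63) → (195.86,71.68) (closed)

[4] `<rect>` rectangle, #ff8800→score S616 F2163: (183.23,115.74) → (275.70,115.74) → (275.70,76.83) → (183.23,76.83) → (183.23,115.74) (closed)

[5] `<path>` cubic bezier, #ff8800→score S616 F2163: (133.95,13.89) → (142.04,4.67) → (143.77,12.01) → (143.13,26.99) → (144.11,40.69)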